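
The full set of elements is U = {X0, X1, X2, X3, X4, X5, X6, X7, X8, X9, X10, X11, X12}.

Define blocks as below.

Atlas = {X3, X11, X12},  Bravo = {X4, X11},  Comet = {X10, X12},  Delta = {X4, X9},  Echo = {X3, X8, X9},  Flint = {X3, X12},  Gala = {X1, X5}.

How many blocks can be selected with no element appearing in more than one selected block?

Bravo, Comet, Echo, Gala are pairwise disjoint (Bravo={X4,X11}; Comet={X10,X12}; Echo={X3,X8,X9}; Gala={X1,X5}).
Every remaining block overlaps one of these, and no 5 of the listed blocks are pairwise disjoint, so 4 is the maximum.

4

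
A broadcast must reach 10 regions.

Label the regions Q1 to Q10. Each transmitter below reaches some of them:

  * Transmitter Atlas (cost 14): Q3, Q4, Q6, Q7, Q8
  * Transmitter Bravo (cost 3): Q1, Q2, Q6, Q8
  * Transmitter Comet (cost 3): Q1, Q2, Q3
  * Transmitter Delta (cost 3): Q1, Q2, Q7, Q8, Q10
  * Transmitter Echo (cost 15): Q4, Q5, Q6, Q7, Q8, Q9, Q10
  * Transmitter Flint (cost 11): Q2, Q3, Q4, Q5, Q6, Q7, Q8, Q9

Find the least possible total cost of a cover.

14

Delta, Flint together cover every region (Delta ∪ Flint = {Q1, Q2, Q3, Q4, Q5, Q6, Q7, Q8, Q9, Q10}); total cost 3 + 11 = 14.
No covering selection has total cost below 14.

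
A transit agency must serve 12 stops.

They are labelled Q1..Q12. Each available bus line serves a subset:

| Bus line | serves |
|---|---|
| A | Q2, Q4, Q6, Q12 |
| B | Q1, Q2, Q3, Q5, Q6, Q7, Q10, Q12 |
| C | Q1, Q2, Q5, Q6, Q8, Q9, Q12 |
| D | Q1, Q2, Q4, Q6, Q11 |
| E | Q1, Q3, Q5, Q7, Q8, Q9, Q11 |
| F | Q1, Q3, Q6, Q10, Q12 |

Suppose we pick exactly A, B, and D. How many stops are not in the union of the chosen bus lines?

Union of A, B, D = {Q1, Q2, Q3, Q4, Q5, Q6, Q7, Q10, Q11, Q12}.
Not covered: Q8, Q9 — 2 stops.

2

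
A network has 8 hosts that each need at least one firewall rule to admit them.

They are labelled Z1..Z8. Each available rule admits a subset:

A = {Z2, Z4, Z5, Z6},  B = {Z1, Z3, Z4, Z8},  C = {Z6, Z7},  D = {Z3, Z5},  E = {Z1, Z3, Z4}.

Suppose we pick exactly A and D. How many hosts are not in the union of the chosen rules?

Union of A, D = {Z2, Z3, Z4, Z5, Z6}.
Not covered: Z1, Z7, Z8 — 3 hosts.

3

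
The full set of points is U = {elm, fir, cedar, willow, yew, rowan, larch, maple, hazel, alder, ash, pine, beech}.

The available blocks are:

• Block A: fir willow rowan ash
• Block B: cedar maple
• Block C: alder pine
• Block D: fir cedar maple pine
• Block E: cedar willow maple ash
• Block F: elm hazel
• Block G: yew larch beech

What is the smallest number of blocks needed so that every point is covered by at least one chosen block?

5

Take {A, B, C, F, G}. Their union is {elm, fir, cedar, willow, yew, rowan, larch, maple, hazel, alder, ash, pine, beech}, which is all 13 points.
No 4 of the 7 blocks cover everything (all 35 combinations miss at least one point), so 5 is optimal.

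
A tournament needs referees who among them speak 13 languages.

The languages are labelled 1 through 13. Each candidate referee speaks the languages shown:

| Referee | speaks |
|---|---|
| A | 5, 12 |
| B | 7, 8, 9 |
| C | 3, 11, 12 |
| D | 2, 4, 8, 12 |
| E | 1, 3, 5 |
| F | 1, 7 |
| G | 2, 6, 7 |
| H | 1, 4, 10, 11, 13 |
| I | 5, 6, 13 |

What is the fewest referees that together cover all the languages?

5

Take {B, C, G, H, I}. Their union is {1, 2, 3, 4, 5, 6, 7, 8, 9, 10, 11, 12, 13}, which is all 13 languages.
No 4 of the 9 referees cover everything (all 126 combinations miss at least one language), so 5 is optimal.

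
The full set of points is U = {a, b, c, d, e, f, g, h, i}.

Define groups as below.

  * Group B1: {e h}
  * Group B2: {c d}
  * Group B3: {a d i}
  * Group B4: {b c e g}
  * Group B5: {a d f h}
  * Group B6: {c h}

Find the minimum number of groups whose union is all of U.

Take {B3, B4, B5}. Their union is {a, b, c, d, e, f, g, h, i}, which is all 9 points.
Each group has at most 4 points, and 2·4 = 8 < 9 — so at least 3 groups are needed, and 3 is optimal.

3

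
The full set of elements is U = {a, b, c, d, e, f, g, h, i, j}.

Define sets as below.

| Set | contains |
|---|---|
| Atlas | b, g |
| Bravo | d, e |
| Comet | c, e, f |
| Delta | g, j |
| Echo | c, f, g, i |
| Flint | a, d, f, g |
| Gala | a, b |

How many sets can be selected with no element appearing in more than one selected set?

Bravo, Echo, Gala are pairwise disjoint (Bravo={d,e}; Echo={c,f,g,i}; Gala={a,b}).
Every remaining set overlaps one of these, and no 4 of the listed sets are pairwise disjoint, so 3 is the maximum.

3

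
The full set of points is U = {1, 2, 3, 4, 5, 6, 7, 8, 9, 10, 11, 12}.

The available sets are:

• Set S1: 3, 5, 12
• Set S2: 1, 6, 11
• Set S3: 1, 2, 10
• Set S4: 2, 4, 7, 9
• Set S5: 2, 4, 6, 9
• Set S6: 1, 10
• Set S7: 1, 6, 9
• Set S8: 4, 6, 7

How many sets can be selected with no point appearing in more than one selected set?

S1, S4, S6 are pairwise disjoint (S1={3,5,12}; S4={2,4,7,9}; S6={1,10}).
Every remaining set overlaps one of these, and no 4 of the listed sets are pairwise disjoint, so 3 is the maximum.

3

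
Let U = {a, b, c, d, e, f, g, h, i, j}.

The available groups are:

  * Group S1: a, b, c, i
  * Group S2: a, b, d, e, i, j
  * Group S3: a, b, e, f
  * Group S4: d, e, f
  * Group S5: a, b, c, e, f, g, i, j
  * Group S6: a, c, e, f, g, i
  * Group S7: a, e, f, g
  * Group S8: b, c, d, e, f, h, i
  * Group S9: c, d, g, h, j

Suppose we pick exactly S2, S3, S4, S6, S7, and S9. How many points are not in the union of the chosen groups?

0

Union of S2, S3, S4, S6, S7, S9 = {a, b, c, d, e, f, g, h, i, j} — that's every point, so 0 are uncovered.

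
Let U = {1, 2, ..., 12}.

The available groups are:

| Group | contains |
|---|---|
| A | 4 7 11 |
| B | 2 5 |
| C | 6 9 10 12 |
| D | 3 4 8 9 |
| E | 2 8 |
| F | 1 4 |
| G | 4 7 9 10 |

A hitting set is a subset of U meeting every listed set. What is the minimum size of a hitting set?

3

H = {2, 4, 10} meets every group (each contains at least one member of H), and |H| = 3.
The groups B, C, F are pairwise disjoint, so any hitting set needs a separate point for each — at least 3. Hence 3 is optimal.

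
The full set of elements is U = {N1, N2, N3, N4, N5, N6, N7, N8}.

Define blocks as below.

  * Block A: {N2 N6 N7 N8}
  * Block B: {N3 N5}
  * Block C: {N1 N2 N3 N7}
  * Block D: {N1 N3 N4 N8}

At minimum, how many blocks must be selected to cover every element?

Take {A, B, D}. Their union is {N1, N2, N3, N4, N5, N6, N7, N8}, which is all 8 elements.
Only D contains N4, so D is forced; the remaining 4 elements need at least 2 more blocks (each remaining block adds at most 3) — so at least 3 blocks are needed, and 3 is optimal.

3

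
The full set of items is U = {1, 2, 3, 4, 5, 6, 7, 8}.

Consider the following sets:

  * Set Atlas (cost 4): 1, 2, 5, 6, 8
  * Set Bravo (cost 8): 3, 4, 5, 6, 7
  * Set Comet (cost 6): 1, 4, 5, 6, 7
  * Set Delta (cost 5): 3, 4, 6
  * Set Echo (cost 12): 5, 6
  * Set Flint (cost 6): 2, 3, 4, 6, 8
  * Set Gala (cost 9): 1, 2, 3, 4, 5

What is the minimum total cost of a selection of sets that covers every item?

Comet, Flint together cover every item (Comet ∪ Flint = {1, 2, 3, 4, 5, 6, 7, 8}); total cost 6 + 6 = 12.
The greedy pick Atlas, Delta, Comet costs 15; no covering selection beats 12.

12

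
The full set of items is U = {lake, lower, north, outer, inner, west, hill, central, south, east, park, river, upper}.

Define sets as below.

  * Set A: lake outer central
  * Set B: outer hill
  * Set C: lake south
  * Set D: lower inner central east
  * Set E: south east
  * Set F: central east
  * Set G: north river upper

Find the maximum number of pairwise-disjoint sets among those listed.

4

B, C, F, G are pairwise disjoint (B={outer,hill}; C={lake,south}; F={central,east}; G={north,river,upper}).
Every remaining set overlaps one of these, and no 5 of the listed sets are pairwise disjoint, so 4 is the maximum.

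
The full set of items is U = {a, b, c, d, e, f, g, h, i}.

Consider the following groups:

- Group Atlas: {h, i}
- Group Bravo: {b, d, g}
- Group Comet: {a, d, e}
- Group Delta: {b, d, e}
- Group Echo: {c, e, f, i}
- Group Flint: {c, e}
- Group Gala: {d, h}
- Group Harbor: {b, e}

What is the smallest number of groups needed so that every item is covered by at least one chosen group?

4

Take {Atlas, Bravo, Comet, Echo}. Their union is {a, b, c, d, e, f, g, h, i}, which is all 9 items.
No 3 of the 8 groups cover everything (all 56 combinations miss at least one item), so 4 is optimal.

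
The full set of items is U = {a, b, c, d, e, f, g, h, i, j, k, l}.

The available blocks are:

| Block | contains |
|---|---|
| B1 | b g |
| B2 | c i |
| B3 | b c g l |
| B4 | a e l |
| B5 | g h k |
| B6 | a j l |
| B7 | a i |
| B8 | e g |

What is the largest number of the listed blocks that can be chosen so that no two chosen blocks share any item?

3

B2, B4, B5 are pairwise disjoint (B2={c,i}; B4={a,e,l}; B5={g,h,k}).
Every remaining block overlaps one of these, and no 4 of the listed blocks are pairwise disjoint, so 3 is the maximum.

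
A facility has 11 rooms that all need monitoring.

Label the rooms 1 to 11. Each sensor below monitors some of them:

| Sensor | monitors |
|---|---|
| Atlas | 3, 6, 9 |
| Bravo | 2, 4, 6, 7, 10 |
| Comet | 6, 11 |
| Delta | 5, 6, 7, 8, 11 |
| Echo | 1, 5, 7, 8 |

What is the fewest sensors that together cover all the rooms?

4

Take {Atlas, Bravo, Comet, Echo}. Their union is {1, 2, 3, 4, 5, 6, 7, 8, 9, 10, 11}, which is all 11 rooms.
No 3 of the 5 sensors cover everything (all 10 combinations miss at least one room), so 4 is optimal.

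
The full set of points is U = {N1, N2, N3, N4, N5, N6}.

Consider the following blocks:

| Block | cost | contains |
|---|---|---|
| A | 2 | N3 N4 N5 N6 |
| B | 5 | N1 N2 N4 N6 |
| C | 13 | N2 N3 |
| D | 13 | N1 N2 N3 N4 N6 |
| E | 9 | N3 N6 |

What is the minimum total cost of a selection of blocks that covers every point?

A, B together cover every point (A ∪ B = {N1, N2, N3, N4, N5, N6}); total cost 2 + 5 = 7.
No covering selection has total cost below 7.

7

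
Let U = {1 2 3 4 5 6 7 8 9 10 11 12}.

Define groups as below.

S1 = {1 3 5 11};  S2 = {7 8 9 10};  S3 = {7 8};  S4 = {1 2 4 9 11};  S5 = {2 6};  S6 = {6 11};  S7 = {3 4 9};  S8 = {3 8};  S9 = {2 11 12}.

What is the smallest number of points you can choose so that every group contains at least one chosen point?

H = {3, 6, 7, 11} meets every group (each contains at least one member of H), and |H| = 4.
No choice of 3 points meets every group, so 4 is the minimum.

4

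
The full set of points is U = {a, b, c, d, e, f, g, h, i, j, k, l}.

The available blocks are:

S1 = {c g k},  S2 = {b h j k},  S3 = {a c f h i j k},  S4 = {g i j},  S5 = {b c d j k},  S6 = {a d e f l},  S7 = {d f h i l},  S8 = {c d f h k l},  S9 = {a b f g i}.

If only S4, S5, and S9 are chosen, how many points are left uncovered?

3

Union of S4, S5, S9 = {a, b, c, d, f, g, i, j, k}.
Not covered: e, h, l — 3 points.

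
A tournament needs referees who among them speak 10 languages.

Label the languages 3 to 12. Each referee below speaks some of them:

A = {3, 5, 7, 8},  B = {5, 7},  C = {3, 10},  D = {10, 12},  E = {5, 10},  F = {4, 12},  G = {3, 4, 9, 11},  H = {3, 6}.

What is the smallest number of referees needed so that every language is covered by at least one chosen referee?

4

Take {A, D, G, H}. Their union is {3, 4, 5, 6, 7, 8, 9, 10, 11, 12}, which is all 10 languages.
Only H contains 6, so H is forced; the remaining 8 languages need at least 3 more referees (each remaining referee adds at most 3) — so at least 4 referees are needed, and 4 is optimal.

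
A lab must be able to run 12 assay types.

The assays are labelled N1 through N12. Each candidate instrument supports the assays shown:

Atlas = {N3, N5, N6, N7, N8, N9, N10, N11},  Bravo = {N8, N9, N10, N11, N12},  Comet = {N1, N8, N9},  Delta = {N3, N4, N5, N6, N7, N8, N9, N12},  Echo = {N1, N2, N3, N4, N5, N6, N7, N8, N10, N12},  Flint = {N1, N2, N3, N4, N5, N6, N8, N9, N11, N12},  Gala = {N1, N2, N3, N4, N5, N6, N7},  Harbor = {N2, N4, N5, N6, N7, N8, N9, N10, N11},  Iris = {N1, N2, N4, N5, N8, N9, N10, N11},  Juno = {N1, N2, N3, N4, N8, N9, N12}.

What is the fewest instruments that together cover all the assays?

2

Take {Delta, Iris}. Their union is {N1, N2, N3, N4, N5, N6, N7, N8, N9, N10, N11, N12}, which is all 12 assays.
No single instrument has all 12 assays (the largest, Echo, has 10), so 2 is optimal.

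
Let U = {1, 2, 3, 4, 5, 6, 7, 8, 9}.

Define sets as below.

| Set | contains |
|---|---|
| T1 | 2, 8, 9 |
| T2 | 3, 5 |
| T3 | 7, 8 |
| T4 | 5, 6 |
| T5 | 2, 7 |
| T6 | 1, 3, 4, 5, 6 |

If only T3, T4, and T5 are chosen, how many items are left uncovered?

4

Union of T3, T4, T5 = {2, 5, 6, 7, 8}.
Not covered: 1, 3, 4, 9 — 4 items.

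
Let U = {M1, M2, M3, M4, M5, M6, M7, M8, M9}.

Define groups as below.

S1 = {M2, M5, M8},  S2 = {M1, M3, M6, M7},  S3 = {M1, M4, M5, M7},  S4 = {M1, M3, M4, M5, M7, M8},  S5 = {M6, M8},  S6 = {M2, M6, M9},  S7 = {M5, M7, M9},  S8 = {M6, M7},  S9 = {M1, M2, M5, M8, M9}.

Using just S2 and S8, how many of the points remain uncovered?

5

Union of S2, S8 = {M1, M3, M6, M7}.
Not covered: M2, M4, M5, M8, M9 — 5 points.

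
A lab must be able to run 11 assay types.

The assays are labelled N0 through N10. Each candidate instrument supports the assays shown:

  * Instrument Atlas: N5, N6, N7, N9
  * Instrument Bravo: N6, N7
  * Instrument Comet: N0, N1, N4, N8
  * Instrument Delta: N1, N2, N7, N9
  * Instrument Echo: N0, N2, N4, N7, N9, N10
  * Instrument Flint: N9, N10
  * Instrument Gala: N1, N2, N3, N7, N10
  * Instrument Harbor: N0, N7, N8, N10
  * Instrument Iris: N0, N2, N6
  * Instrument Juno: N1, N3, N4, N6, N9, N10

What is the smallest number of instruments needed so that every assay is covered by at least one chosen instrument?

3

Take {Atlas, Comet, Gala}. Their union is {N0, N1, N2, N3, N4, N5, N6, N7, N8, N9, N10}, which is all 11 assays.
Only Atlas contains N5, so Atlas is forced; the remaining 7 assays need at least 2 more instruments (each remaining instrument adds at most 4) — so at least 3 instruments are needed, and 3 is optimal.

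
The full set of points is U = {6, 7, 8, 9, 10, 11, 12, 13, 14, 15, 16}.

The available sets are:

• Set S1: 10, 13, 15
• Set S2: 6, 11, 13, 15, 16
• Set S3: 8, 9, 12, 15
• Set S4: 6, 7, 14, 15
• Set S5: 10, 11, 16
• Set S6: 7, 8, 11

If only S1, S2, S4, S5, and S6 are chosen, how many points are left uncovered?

2

Union of S1, S2, S4, S5, S6 = {6, 7, 8, 10, 11, 13, 14, 15, 16}.
Not covered: 9, 12 — 2 points.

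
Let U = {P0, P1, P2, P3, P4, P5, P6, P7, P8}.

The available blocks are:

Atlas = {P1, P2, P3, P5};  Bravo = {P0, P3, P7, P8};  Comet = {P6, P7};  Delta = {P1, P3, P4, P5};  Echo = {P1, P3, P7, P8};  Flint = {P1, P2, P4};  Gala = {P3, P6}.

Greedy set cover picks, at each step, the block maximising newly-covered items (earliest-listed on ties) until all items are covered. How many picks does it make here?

4

Greedy: pick Atlas (covers 4 new) → pick Bravo (covers 3 new) → pick Comet (covers 1 new) → pick Delta (covers 1 new). Total picks: 4.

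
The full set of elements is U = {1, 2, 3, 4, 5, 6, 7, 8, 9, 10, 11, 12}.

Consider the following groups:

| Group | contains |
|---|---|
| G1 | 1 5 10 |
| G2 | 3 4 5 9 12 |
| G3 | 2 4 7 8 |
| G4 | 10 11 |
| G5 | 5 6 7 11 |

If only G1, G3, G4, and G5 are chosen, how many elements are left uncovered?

3

Union of G1, G3, G4, G5 = {1, 2, 4, 5, 6, 7, 8, 10, 11}.
Not covered: 3, 9, 12 — 3 elements.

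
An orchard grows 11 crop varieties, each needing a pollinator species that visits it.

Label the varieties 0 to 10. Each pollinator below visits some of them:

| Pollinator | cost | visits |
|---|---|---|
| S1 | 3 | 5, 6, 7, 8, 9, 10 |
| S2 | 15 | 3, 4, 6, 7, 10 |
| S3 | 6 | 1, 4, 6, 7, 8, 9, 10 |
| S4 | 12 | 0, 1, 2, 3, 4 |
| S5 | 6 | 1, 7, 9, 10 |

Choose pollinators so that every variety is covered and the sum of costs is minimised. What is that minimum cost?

S1, S4 together cover every variety (S1 ∪ S4 = {0, 1, 2, 3, 4, 5, 6, 7, 8, 9, 10}); total cost 3 + 12 = 15.
No covering selection has total cost below 15.

15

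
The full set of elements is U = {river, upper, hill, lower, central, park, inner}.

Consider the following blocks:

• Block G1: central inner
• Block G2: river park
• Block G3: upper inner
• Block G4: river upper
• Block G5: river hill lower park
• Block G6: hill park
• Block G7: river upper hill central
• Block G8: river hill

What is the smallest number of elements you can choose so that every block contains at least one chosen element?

3

H = {river, park, inner} meets every block (each contains at least one member of H), and |H| = 3.
The blocks G1, G4, G6 are pairwise disjoint, so any hitting set needs a separate element for each — at least 3. Hence 3 is optimal.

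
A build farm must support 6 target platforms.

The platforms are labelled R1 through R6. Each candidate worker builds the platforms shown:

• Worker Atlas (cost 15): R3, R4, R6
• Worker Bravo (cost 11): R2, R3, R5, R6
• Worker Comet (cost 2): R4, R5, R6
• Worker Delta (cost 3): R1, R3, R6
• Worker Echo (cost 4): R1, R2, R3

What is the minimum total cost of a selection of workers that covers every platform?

Comet, Echo together cover every platform (Comet ∪ Echo = {R1, R2, R3, R4, R5, R6}); total cost 2 + 4 = 6.
No covering selection has total cost below 6.

6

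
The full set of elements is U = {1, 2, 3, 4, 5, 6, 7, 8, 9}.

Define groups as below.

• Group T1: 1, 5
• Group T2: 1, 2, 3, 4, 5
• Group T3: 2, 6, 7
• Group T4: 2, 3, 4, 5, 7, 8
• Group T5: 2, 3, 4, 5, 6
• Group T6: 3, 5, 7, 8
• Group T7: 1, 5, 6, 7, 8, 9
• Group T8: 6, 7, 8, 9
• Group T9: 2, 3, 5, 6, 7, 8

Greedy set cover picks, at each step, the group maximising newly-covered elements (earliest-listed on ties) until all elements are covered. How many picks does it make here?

2

Greedy: pick T4 (covers 6 new) → pick T7 (covers 3 new). Total picks: 2.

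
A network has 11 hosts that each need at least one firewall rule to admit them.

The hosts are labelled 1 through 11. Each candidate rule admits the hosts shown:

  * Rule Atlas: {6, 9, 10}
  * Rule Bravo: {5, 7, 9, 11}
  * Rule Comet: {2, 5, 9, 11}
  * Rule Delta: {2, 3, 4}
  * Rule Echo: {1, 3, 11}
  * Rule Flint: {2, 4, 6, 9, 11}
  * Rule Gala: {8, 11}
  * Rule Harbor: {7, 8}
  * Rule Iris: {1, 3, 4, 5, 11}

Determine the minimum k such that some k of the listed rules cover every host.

4

Atlas and Comet and Harbor and Iris together: Atlas ∪ Comet ∪ Harbor ∪ Iris = {1, 2, 3, 4, 5, 6, 7, 8, 9, 10, 11} — every host is covered.
No 3 of the 9 rules cover everything (all 84 combinations miss at least one host), so 4 is optimal.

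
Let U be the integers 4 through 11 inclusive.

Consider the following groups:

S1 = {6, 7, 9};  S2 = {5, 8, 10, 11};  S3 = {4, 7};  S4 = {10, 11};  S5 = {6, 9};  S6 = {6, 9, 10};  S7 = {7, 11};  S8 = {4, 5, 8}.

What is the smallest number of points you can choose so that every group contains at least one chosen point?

Take H = {4, 6, 11}. Each listed group contains at least one of these, so H is a hitting set of size 3.
The groups S5, S7, S8 are pairwise disjoint, so any hitting set needs a separate point for each — at least 3. Hence 3 is optimal.

3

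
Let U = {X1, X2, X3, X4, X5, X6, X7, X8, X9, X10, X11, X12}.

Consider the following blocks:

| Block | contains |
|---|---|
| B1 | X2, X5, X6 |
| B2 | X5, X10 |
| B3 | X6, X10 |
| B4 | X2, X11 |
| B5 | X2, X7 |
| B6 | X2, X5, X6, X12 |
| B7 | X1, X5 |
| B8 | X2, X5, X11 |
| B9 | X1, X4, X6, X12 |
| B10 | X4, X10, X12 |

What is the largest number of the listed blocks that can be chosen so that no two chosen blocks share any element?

B2, B4, B9 are pairwise disjoint (B2={X5,X10}; B4={X2,X11}; B9={X1,X4,X6,X12}).
Every remaining block overlaps one of these, and no 4 of the listed blocks are pairwise disjoint, so 3 is the maximum.

3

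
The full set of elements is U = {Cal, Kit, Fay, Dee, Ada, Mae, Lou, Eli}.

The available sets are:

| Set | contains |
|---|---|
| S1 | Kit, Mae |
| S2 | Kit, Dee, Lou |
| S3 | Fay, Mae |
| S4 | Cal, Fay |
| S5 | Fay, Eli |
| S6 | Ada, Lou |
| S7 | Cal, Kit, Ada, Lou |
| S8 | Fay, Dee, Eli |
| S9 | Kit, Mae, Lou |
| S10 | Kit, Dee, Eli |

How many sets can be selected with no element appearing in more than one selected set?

3

S3, S6, S10 are pairwise disjoint (S3={Fay,Mae}; S6={Ada,Lou}; S10={Kit,Dee,Eli}).
Every remaining set overlaps one of these, and no 4 of the listed sets are pairwise disjoint, so 3 is the maximum.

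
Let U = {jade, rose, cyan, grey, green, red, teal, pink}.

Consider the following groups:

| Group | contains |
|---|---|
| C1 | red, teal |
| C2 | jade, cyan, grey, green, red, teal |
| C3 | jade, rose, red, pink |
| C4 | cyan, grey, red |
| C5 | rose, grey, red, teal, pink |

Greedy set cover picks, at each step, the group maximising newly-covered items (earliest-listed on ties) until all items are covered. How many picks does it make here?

2

Greedy: pick C2 (covers 6 new) → pick C3 (covers 2 new). Total picks: 2.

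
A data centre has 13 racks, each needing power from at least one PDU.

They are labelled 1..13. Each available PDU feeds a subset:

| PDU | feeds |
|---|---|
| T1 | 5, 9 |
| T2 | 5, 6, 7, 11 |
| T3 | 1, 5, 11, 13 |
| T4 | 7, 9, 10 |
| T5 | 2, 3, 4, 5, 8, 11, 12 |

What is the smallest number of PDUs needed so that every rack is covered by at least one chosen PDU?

4

T2 and T3 and T4 and T5 together: T2 ∪ T3 ∪ T4 ∪ T5 = {1, 2, 3, 4, 5, 6, 7, 8, 9, 10, 11, 12, 13} — every rack is covered.
No 3 of the 5 PDUs cover everything (all 10 combinations miss at least one rack), so 4 is optimal.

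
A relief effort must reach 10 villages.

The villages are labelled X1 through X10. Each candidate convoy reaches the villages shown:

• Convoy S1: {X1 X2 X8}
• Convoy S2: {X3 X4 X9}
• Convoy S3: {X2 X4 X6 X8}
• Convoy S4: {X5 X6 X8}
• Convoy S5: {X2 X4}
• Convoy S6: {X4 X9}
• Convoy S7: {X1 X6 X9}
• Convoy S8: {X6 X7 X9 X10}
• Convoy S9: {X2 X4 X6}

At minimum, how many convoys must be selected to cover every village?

S1 and S2 and S4 and S8 together: S1 ∪ S2 ∪ S4 ∪ S8 = {X1, X2, X3, X4, X5, X6, X7, X8, X9, X10} — every village is covered.
Only S2 contains X3, so S2 is forced; the remaining 7 villages need at least 3 more convoys (each remaining convoy adds at most 3) — so at least 4 convoys are needed, and 4 is optimal.

4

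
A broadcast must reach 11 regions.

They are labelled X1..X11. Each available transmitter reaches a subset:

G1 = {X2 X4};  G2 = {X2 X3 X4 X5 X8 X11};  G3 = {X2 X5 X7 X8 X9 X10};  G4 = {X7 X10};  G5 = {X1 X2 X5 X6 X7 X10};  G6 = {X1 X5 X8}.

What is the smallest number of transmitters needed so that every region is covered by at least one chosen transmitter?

Take {G2, G3, G5}. Their union is {X1, X2, X3, X4, X5, X6, X7, X8, X9, X10, X11}, which is all 11 regions.
Only G2 contains X3, so G2 is forced; the remaining 5 regions need at least 2 more transmitters (each remaining transmitter adds at most 4) — so at least 3 transmitters are needed, and 3 is optimal.

3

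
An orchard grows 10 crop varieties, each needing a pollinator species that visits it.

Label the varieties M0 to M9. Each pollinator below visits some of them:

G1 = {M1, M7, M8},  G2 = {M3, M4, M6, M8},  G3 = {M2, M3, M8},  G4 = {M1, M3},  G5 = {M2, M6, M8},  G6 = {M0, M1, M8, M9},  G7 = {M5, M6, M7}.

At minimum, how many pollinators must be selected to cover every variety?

Take {G2, G5, G6, G7}. Their union is {M0, M1, M2, M3, M4, M5, M6, M7, M8, M9}, which is all 10 varieties.
No 3 of the 7 pollinators cover everything (all 35 combinations miss at least one variety), so 4 is optimal.

4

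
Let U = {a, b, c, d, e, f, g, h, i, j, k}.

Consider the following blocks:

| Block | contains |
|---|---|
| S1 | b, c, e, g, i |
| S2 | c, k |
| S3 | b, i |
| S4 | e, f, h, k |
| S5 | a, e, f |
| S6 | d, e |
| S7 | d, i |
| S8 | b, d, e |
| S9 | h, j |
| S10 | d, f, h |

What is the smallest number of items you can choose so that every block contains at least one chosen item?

T = {e, h, i, k} meets every block (each contains at least one member of T), and |T| = 4.
The blocks S2, S5, S7, S9 are pairwise disjoint, so any hitting set needs a separate item for each — at least 4. Hence 4 is optimal.

4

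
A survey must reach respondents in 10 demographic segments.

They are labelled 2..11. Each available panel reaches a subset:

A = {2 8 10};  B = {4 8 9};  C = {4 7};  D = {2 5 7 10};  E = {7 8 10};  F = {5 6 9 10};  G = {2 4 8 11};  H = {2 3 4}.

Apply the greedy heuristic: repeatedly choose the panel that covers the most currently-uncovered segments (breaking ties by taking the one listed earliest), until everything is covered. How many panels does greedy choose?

Greedy: pick D (covers 4 new) → pick B (covers 3 new) → pick F (covers 1 new) → pick G (covers 1 new) → pick H (covers 1 new). Total picks: 5.
(The true minimum cover uses only 4 panels, so greedy is not optimal here.)

5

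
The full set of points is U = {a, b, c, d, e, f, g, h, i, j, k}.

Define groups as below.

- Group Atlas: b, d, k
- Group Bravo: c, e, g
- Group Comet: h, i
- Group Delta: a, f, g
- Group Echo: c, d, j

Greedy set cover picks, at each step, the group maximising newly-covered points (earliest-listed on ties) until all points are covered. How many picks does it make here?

5

Greedy: pick Atlas (covers 3 new) → pick Bravo (covers 3 new) → pick Comet (covers 2 new) → pick Delta (covers 2 new) → pick Echo (covers 1 new). Total picks: 5.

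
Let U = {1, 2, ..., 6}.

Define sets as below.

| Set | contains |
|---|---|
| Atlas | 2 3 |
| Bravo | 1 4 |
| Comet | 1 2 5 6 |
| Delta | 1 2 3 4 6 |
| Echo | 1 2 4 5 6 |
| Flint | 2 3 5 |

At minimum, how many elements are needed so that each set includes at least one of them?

2

Take H = {2, 4}. Each listed set contains at least one of these, so H is a hitting set of size 2.
The sets Bravo, Flint are pairwise disjoint, so any hitting set needs a separate element for each — at least 2. Hence 2 is optimal.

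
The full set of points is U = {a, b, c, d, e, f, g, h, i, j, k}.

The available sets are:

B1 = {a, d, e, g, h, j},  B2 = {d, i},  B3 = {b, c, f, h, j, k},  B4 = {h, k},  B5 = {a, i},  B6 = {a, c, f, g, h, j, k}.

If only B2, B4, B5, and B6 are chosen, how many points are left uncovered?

Union of B2, B4, B5, B6 = {a, c, d, f, g, h, i, j, k}.
Not covered: b, e — 2 points.

2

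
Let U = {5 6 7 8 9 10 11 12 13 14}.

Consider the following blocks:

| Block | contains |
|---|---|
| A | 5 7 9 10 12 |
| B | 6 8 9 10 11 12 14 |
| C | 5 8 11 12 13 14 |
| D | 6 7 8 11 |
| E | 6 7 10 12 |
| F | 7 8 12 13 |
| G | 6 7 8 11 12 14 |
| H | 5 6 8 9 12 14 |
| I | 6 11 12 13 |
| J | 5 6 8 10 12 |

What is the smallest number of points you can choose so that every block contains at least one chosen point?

The 2 points {11, 12} hit every block.
No single point lies in every block, so at least 2 are needed and 2 is optimal.

2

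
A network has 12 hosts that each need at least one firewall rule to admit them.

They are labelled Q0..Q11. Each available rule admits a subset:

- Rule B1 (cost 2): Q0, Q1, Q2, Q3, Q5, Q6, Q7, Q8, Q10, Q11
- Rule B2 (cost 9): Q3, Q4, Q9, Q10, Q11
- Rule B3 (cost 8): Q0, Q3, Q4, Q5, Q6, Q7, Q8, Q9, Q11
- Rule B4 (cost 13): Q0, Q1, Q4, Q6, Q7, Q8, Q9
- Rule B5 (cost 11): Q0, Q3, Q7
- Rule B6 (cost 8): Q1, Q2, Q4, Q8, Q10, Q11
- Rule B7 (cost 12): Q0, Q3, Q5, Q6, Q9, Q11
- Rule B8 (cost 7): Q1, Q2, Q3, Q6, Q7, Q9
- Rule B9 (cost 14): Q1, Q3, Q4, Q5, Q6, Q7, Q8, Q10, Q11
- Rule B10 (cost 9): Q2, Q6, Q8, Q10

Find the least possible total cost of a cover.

10

B1, B3 together cover every host (B1 ∪ B3 = {Q0, Q1, Q2, Q3, Q4, Q5, Q6, Q7, Q8, Q9, Q10, Q11}); total cost 2 + 8 = 10.
No covering selection has total cost below 10.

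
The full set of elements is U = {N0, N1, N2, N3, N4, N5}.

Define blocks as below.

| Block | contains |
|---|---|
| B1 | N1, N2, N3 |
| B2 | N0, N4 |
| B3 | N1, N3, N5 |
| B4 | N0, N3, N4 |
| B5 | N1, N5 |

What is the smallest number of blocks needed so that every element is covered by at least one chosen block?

Take {B1, B2, B5}. Their union is {N0, N1, N2, N3, N4, N5}, which is all 6 elements.
Only B1 contains N2, so B1 is forced; the remaining 3 elements need at least 2 more blocks (each remaining block adds at most 2) — so at least 3 blocks are needed, and 3 is optimal.

3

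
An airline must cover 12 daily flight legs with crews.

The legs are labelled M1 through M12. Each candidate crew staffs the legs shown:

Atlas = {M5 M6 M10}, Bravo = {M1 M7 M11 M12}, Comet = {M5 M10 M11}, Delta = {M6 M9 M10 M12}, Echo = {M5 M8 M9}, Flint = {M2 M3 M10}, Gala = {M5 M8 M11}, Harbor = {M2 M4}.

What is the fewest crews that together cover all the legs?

Take {Bravo, Delta, Flint, Gala, Harbor}. Their union is {M1, M2, M3, M4, M5, M6, M7, M8, M9, M10, M11, M12}, which is all 12 legs.
No 4 of the 8 crews cover everything (all 70 combinations miss at least one leg), so 5 is optimal.

5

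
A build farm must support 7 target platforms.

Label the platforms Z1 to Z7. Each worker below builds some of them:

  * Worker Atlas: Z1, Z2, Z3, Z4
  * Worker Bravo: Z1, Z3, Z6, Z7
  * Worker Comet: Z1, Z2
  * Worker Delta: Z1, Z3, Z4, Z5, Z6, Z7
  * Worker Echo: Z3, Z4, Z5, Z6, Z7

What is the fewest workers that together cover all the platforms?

Atlas and Delta together: Atlas ∪ Delta = {Z1, Z2, Z3, Z4, Z5, Z6, Z7} — every platform is covered.
No single worker has all 7 platforms (the largest, Delta, has 6), so 2 is optimal.

2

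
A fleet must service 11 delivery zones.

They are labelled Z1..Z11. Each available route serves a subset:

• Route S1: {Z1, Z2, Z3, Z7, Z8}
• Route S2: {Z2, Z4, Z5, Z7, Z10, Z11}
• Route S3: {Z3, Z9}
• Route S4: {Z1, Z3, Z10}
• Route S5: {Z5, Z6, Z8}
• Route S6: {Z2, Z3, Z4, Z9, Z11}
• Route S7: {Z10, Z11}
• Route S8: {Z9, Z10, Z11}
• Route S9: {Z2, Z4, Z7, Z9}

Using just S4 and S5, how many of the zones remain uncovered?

5

Union of S4, S5 = {Z1, Z3, Z5, Z6, Z8, Z10}.
Not covered: Z2, Z4, Z7, Z9, Z11 — 5 zones.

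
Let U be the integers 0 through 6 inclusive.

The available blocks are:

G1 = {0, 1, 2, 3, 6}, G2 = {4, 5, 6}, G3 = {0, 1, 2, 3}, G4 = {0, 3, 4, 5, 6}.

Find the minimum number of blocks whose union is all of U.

Take {G1, G2}. Their union is {0, 1, 2, 3, 4, 5, 6}, which is all 7 elements.
No single block has all 7 elements (the largest, G1, has 5), so 2 is optimal.

2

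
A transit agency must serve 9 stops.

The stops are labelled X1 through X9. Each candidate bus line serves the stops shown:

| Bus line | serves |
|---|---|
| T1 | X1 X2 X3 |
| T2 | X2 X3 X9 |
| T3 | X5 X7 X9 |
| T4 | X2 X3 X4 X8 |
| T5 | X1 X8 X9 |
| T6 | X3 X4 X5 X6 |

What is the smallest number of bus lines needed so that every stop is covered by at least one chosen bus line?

Take {T2, T3, T5, T6}. Their union is {X1, X2, X3, X4, X5, X6, X7, X8, X9}, which is all 9 stops.
No 3 of the 6 bus lines cover everything (all 20 combinations miss at least one stop), so 4 is optimal.

4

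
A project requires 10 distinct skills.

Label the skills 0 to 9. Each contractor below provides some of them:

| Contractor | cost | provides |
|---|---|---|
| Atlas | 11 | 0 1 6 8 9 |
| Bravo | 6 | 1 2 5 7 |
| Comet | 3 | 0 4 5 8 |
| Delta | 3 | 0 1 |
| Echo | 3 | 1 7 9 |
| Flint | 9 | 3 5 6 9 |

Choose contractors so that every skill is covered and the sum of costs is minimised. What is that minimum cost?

18

Bravo, Comet, Flint together cover every skill (Bravo ∪ Comet ∪ Flint = {0, 1, 2, 3, 4, 5, 6, 7, 8, 9}); total cost 6 + 3 + 9 = 18.
The greedy pick Comet, Echo, Flint, Bravo costs 21; no covering selection beats 18.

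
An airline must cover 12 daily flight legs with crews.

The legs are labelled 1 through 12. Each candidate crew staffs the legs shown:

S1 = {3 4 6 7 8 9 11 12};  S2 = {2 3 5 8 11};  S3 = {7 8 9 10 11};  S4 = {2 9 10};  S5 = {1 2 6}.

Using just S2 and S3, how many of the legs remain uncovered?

Union of S2, S3 = {2, 3, 5, 7, 8, 9, 10, 11}.
Not covered: 1, 4, 6, 12 — 4 legs.

4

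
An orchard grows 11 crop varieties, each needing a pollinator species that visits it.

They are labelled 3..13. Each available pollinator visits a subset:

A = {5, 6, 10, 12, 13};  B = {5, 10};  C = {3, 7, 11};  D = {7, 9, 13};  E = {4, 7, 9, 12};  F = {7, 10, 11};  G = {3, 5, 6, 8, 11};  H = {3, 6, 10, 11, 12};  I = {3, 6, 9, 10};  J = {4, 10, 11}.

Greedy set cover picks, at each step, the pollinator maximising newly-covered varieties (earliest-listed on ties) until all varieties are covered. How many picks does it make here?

4

Greedy: pick A (covers 5 new) → pick C (covers 3 new) → pick E (covers 2 new) → pick G (covers 1 new). Total picks: 4.
(The true minimum cover uses only 3 pollinators, so greedy is not optimal here.)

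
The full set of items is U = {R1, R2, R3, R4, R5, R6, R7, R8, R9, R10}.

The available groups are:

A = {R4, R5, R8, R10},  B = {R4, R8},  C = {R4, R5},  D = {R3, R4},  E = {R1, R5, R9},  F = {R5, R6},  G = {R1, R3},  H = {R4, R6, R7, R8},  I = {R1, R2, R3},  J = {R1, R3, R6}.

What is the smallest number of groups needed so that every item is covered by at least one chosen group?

4

Take {A, E, H, I}. Their union is {R1, R2, R3, R4, R5, R6, R7, R8, R9, R10}, which is all 10 items.
No 3 of the 10 groups cover everything (all 120 combinations miss at least one item), so 4 is optimal.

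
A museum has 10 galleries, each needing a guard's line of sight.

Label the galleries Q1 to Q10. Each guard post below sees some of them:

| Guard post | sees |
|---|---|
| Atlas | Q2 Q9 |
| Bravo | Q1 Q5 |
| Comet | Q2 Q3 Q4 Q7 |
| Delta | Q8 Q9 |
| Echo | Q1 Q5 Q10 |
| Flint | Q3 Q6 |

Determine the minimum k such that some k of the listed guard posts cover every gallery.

4

Comet and Delta and Echo and Flint together: Comet ∪ Delta ∪ Echo ∪ Flint = {Q1, Q2, Q3, Q4, Q5, Q6, Q7, Q8, Q9, Q10} — every gallery is covered.
Only Flint contains Q6, so Flint is forced; the remaining 8 galleries need at least 3 more guard posts (each remaining guard post adds at most 3) — so at least 4 guard posts are needed, and 4 is optimal.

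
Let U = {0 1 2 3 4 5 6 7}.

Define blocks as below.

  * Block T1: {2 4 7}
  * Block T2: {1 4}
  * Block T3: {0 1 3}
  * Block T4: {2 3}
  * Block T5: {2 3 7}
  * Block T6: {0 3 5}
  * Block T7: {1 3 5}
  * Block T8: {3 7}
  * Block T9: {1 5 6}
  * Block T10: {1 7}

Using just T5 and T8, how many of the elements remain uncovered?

Union of T5, T8 = {2, 3, 7}.
Not covered: 0, 1, 4, 5, 6 — 5 elements.

5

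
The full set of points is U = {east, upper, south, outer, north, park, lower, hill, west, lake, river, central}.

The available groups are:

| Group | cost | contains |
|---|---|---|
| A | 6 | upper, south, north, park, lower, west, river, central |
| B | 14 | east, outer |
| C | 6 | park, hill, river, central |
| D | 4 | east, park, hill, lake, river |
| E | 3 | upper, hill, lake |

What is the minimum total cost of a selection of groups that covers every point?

23

A, B, E together cover every point (A ∪ B ∪ E = {east, upper, south, outer, north, park, lower, hill, west, lake, river, central}); total cost 6 + 14 + 3 = 23.
The greedy pick A, D, B costs 24; no covering selection beats 23.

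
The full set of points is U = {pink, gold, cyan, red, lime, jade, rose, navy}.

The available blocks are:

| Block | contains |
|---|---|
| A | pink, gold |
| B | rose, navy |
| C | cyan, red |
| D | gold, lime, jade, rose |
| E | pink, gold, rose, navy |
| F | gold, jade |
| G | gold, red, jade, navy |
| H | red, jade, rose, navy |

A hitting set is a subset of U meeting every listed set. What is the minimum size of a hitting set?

T = {gold, red, rose} meets every block (each contains at least one member of T), and |T| = 3.
The blocks B, C, F are pairwise disjoint, so any hitting set needs a separate point for each — at least 3. Hence 3 is optimal.

3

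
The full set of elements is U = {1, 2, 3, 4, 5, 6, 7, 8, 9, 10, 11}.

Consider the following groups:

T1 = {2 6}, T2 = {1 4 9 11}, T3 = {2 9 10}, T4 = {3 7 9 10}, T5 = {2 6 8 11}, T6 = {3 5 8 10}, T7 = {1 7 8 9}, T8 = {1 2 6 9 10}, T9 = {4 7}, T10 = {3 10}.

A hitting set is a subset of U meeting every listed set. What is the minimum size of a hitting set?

4

H = {2, 7, 9, 10} meets every group (each contains at least one member of H), and |H| = 4.
No choice of 3 elements meets every group, so 4 is the minimum.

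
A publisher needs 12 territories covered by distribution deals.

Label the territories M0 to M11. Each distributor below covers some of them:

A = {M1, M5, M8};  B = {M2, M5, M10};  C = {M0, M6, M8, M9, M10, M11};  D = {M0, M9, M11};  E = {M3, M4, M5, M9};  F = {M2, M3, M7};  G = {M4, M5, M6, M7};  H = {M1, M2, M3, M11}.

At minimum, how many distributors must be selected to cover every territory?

3

C and G and H together: C ∪ G ∪ H = {M0, M1, M2, M3, M4, M5, M6, M7, M8, M9, M10, M11} — every territory is covered.
No 2 of the 8 distributors cover everything (all 28 combinations miss at least one territory), so 3 is optimal.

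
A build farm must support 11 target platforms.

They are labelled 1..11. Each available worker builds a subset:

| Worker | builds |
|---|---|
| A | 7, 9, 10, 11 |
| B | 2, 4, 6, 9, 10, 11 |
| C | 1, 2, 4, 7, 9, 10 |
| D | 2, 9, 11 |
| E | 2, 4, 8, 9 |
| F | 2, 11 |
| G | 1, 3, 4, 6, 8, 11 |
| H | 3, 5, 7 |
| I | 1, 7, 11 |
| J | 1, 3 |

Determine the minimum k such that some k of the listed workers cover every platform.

C and G and H together: C ∪ G ∪ H = {1, 2, 3, 4, 5, 6, 7, 8, 9, 10, 11} — every platform is covered.
Only H contains 5, so H is forced; the remaining 8 platforms need at least 2 more workers (each remaining worker adds at most 6) — so at least 3 workers are needed, and 3 is optimal.

3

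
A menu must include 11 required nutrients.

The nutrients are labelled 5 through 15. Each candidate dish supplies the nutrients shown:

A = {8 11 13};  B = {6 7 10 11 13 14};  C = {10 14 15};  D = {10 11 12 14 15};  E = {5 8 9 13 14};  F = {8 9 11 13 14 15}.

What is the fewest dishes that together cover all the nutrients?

3

Take {B, D, E}. Their union is {5, 6, 7, 8, 9, 10, 11, 12, 13, 14, 15}, which is all 11 nutrients.
Only E contains 5, so E is forced; the remaining 6 nutrients need at least 2 more dishes (each remaining dish adds at most 4) — so at least 3 dishes are needed, and 3 is optimal.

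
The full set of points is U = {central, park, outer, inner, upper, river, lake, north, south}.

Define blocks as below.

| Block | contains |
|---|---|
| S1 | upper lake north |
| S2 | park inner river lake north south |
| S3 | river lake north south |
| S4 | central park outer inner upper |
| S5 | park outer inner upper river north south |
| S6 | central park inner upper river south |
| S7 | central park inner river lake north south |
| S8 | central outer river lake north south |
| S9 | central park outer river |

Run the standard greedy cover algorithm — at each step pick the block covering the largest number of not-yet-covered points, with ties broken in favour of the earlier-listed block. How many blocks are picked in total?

2

Greedy: pick S5 (covers 7 new) → pick S7 (covers 2 new). Total picks: 2.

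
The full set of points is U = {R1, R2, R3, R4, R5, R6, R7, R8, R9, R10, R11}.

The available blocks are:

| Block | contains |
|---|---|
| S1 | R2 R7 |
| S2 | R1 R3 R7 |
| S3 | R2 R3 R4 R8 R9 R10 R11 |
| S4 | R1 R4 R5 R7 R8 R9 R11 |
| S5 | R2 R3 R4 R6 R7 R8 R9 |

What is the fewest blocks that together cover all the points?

S3 and S4 and S5 together: S3 ∪ S4 ∪ S5 = {R1, R2, R3, R4, R5, R6, R7, R8, R9, R10, R11} — every point is covered.
Only S4 contains R5, so S4 is forced; the remaining 4 points need at least 2 more blocks (each remaining block adds at most 3) — so at least 3 blocks are needed, and 3 is optimal.

3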